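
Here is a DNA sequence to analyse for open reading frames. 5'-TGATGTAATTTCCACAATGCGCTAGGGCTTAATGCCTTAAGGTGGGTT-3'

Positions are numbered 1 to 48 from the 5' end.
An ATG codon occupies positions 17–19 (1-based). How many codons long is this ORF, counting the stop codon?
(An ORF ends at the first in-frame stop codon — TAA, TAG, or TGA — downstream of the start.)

Codons from position 17: ATG (17–19), CGC (20–22), TAG (23–25).
TAG is the first in-frame stop; that's 3 codons including the stop.

3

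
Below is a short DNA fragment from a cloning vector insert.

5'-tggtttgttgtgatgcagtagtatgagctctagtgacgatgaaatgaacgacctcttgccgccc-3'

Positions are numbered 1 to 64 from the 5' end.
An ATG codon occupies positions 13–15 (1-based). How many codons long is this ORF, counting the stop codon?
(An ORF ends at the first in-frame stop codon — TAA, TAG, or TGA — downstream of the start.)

3

Codons from position 13: ATG (13–15), CAG (16–18), TAG (19–21).
TAG is the first in-frame stop; that's 3 codons including the stop.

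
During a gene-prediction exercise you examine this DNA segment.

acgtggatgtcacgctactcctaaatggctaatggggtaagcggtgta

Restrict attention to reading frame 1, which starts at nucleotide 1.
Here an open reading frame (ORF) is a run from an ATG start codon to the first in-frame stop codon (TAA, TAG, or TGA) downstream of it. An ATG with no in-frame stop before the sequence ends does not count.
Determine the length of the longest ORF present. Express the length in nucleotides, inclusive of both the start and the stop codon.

18

Frame 1: ACG TGG ATG TCA CGC TAC TCC TAA ATG GCT AAT GGG GTA AGC GGT GTA — ATG at 7, stop TAA at 22 → 18 nt.
Longest: frame 1, positions 7–24, 18 nt = 6 codons = 5 aa. → 18 nucleotides.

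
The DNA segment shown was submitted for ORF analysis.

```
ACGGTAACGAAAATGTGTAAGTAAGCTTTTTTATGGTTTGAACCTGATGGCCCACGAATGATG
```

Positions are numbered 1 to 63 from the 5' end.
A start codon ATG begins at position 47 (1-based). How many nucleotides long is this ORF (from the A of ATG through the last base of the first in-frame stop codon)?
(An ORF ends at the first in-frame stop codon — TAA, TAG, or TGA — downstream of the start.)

Codons from position 47: ATG (47–49), GCC (50–52), CAC (53–55), GAA (56–58), TGA (59–61).
TGA is the first in-frame stop; ORF spans 47–61, 15 nucleotides.

15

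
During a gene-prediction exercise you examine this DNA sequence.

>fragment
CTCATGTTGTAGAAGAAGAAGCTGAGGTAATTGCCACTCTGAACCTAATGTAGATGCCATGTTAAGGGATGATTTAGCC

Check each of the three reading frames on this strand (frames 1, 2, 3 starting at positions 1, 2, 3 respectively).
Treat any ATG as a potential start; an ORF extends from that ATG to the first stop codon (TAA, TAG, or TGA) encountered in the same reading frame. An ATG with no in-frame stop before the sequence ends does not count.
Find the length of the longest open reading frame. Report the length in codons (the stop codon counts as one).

Frame 1: CTC ATG TTG TAG AAG AAG AAG CTG AGG TAA TTG CCA CTC TGA ACC TAA TGT AGA TGC CAT GTT AAG GGA TGA TTT AGC — ATG at 4, stop TAG at 10 → 9 nt.
Frame 2: TCA TGT TGT AGA AGA AGA AGC TGA GGT AAT TGC CAC TCT GAA CCT AAT GTA GAT GCC ATG TTA AGG GAT GAT TTA GCC — no ATG→stop ORF.
Frame 3: CAT GTT GTA GAA GAA GAA GCT GAG GTA ATT GCC ACT CTG AAC CTA ATG TAG ATG CCA TGT TAA GGG ATG ATT TAG — ATG at 48, stop TAG at 51 → 6 nt; ATG at 54, stop TAA at 63 → 12 nt; ATG at 69, stop TAG at 75 → 9 nt.
Longest: frame 3, positions 54–65, 12 nt = 4 codons = 3 aa. → 4 codons.

4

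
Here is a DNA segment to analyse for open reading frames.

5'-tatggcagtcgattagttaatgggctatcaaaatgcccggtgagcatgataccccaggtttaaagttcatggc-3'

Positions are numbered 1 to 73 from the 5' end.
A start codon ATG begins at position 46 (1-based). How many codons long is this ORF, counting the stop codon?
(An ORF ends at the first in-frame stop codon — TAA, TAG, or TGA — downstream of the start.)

Codons from position 46: ATG (46–48), ATA (49–51), CCC (52–54), CAG (55–57), GTT (58–60), TAA (61–63).
TAA is the first in-frame stop; that's 6 codons including the stop.

6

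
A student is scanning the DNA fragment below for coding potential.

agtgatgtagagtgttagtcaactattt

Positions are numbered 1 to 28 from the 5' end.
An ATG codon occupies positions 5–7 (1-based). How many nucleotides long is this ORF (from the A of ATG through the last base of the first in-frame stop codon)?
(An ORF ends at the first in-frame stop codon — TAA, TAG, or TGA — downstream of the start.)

Codons from position 5: ATG (5–7), TAG (8–10).
TAG is the first in-frame stop; ORF spans 5–10, 6 nucleotides.

6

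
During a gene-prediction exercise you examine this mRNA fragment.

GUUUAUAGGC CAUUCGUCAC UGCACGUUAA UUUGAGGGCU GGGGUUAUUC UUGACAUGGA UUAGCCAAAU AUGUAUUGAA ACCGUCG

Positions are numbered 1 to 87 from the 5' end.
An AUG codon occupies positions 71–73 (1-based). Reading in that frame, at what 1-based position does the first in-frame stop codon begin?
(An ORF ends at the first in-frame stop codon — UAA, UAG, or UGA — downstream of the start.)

Codons from position 71: AUG (71–73), UAU (74–76), UGA (77–79).
UGA is a stop codon; it begins at position 77.

77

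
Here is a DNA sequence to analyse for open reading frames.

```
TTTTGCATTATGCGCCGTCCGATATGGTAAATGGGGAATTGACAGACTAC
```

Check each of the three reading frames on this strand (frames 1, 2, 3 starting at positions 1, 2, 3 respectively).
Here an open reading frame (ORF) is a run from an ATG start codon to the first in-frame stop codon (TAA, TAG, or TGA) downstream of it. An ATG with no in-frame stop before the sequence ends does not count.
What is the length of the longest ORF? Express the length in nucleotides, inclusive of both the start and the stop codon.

21

Frame 1: TTT TGC ATT ATG CGC CGT CCG ATA TGG TAA ATG GGG AAT TGA CAG ACT — ATG at 10, stop TAA at 28 → 21 nt; ATG at 31, stop TGA at 40 → 12 nt.
Frame 2: TTT GCA TTA TGC GCC GTC CGA TAT GGT AAA TGG GGA ATT GAC AGA CTA — no ATG→stop ORF.
Frame 3: TTG CAT TAT GCG CCG TCC GAT ATG GTA AAT GGG GAA TTG ACA GAC TAC — no ATG→stop ORF.
Longest: frame 1, positions 10–30, 21 nt = 7 codons = 6 aa. → 21 nucleotides.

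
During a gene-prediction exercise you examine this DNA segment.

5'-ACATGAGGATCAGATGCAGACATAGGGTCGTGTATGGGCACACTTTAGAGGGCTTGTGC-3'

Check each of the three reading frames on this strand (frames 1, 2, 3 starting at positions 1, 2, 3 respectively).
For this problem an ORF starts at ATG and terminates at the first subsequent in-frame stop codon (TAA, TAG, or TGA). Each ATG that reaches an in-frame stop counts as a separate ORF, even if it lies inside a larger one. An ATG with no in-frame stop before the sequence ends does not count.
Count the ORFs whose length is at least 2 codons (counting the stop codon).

Frame 1: ACA TGA GGA TCA GAT GCA GAC ATA GGG TCG TGT ATG GGC ACA CTT TAG AGG GCT TGT — ATG at 34, stop TAG at 46 → 15 nt.
Frame 2: CAT GAG GAT CAG ATG CAG ACA TAG GGT CGT GTA TGG GCA CAC TTT AGA GGG CTT GTG — ATG at 14, stop TAG at 23 → 12 nt.
Frame 3: ATG AGG ATC AGA TGC AGA CAT AGG GTC GTG TAT GGG CAC ACT TTA GAG GGC TTG TGC — no ATG→stop ORF.
ORFs ≥ 2 codons: frame 1 34–48 (5 codons), frame 2 14–25 (4 codons). Count = 2.

2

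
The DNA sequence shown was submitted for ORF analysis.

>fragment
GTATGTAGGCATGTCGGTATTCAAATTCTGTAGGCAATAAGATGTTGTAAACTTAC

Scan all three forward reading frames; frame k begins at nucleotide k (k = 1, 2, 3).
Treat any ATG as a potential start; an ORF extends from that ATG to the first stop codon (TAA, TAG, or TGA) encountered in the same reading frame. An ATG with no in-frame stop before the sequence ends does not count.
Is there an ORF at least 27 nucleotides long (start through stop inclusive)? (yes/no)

yes

Frame 1: GTA TGT AGG CAT GTC GGT ATT CAA ATT CTG TAG GCA ATA AGA TGT TGT AAA CTT — no ATG→stop ORF.
Frame 2: TAT GTA GGC ATG TCG GTA TTC AAA TTC TGT AGG CAA TAA GAT GTT GTA AAC TTA — ATG at 11, stop TAA at 38 → 30 nt.
Frame 3: ATG TAG GCA TGT CGG TAT TCA AAT TCT GTA GGC AAT AAG ATG TTG TAA ACT TAC — ATG at 3, stop TAG at 6 → 6 nt; ATG at 42, stop TAA at 48 → 9 nt.
Frame 2 has an ORF of 30 nucleotides (positions 11–40) ≥ 27, so yes.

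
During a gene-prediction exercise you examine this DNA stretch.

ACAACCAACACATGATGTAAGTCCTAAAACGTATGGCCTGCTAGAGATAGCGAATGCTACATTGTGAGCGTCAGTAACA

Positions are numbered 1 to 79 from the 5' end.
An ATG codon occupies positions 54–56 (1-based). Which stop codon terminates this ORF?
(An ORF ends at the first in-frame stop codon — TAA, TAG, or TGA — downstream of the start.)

TAA

Codons from position 54: ATG (54–56), CTA (57–59), CAT (60–62), TGT (63–65), GAG (66–68), CGT (69–71), CAG (72–74), TAA (75–77).
The first in-frame stop codon is TAA.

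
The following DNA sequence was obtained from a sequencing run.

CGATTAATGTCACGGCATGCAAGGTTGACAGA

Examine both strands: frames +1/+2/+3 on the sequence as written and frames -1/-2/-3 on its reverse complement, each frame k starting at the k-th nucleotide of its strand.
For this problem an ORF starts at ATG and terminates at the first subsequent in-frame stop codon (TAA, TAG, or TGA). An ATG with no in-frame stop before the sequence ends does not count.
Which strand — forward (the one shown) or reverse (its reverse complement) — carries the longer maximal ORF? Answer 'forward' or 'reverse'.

forward

Reverse complement (5'→3'): TCTGTCAACCTTGCATGCCGTGACATTAATCG
Frame +1: CGA TTA ATG TCA CGG CAT GCA AGG TTG ACA — no ATG→stop ORF.
Frame +2: GAT TAA TGT CAC GGC ATG CAA GGT TGA CAG — ATG at 17, stop TGA at 26 → 12 nt.
Frame +3: ATT AAT GTC ACG GCA TGC AAG GTT GAC AGA — no ATG→stop ORF.
Frame -1: TCT GTC AAC CTT GCA TGC CGT GAC ATT AAT — no ATG→stop ORF.
Frame -2: CTG TCA ACC TTG CAT GCC GTG ACA TTA ATC — no ATG→stop ORF.
Frame -3: TGT CAA CCT TGC ATG CCG TGA CAT TAA TCG — ATG at 15, stop TGA at 21 → 9 nt.
Forward-strand max 12 nt; reverse-strand max 9 nt. The forward strand has the longer ORF.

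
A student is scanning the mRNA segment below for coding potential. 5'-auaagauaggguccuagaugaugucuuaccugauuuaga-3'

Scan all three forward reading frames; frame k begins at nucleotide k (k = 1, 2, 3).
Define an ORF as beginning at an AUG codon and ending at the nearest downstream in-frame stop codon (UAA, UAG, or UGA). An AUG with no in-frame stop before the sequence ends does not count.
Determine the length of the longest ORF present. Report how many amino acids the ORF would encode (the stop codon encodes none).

6

Frame 1: AUA AGA UAG GGU CCU AGA UGA UGU CUU ACC UGA UUU AGA — no AUG→stop ORF.
Frame 2: UAA GAU AGG GUC CUA GAU GAU GUC UUA CCU GAU UUA — no AUG→stop ORF.
Frame 3: AAG AUA GGG UCC UAG AUG AUG UCU UAC CUG AUU UAG — AUG at 18, stop UAG at 36 → 21 nt; AUG at 21, stop UAG at 36 → 18 nt.
Longest: frame 3, positions 18–38, 21 nt = 7 codons = 6 aa. → 6 amino acids.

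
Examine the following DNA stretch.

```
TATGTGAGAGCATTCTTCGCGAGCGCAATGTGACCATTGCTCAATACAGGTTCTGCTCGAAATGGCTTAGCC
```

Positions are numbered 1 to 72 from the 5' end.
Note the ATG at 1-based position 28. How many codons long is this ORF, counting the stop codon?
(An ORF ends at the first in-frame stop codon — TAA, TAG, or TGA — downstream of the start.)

Codons from position 28: ATG (28–30), TGA (31–33).
TGA is the first in-frame stop; that's 2 codons including the stop.

2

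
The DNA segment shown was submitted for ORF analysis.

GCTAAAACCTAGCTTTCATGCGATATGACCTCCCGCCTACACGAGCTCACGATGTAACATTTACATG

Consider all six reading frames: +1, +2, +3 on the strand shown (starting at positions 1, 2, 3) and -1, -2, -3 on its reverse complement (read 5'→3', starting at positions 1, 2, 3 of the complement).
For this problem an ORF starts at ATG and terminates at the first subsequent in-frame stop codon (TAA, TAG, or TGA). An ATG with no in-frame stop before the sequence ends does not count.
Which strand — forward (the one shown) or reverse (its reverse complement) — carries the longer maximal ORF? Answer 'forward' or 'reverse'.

Reverse complement (5'→3'): CATGTAAATGTTACATCGTGAGCTCGTGTAGGCGGGAGGTCATATCGCATGAAAGCTAGGTTTTAGC
Frame +1: GCT AAA ACC TAG CTT TCA TGC GAT ATG ACC TCC CGC CTA CAC GAG CTC ACG ATG TAA CAT TTA CAT — ATG at 25, stop TAA at 55 → 33 nt; ATG at 52, stop TAA at 55 → 6 nt.
Frame +2: CTA AAA CCT AGC TTT CAT GCG ATA TGA CCT CCC GCC TAC ACG AGC TCA CGA TGT AAC ATT TAC ATG — no ATG→stop ORF.
Frame +3: TAA AAC CTA GCT TTC ATG CGA TAT GAC CTC CCG CCT ACA CGA GCT CAC GAT GTA ACA TTT ACA — no ATG→stop ORF.
Frame -1: CAT GTA AAT GTT ACA TCG TGA GCT CGT GTA GGC GGG AGG TCA TAT CGC ATG AAA GCT AGG TTT TAG — ATG at 49, stop TAG at 64 → 18 nt.
Frame -2: ATG TAA ATG TTA CAT CGT GAG CTC GTG TAG GCG GGA GGT CAT ATC GCA TGA AAG CTA GGT TTT AGC — ATG at 2, stop TAA at 5 → 6 nt; ATG at 8, stop TAG at 29 → 24 nt.
Frame -3: TGT AAA TGT TAC ATC GTG AGC TCG TGT AGG CGG GAG GTC ATA TCG CAT GAA AGC TAG GTT TTA — no ATG→stop ORF.
Forward-strand max 33 nt; reverse-strand max 24 nt. The forward strand has the longer ORF.

forward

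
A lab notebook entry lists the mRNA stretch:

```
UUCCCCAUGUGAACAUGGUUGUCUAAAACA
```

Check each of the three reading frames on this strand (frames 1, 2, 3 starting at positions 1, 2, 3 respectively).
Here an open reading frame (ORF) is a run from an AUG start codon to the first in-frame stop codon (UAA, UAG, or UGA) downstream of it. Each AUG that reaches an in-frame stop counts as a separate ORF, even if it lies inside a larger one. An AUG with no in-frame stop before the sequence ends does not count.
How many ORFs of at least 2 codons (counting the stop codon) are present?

Frame 1: UUC CCC AUG UGA ACA UGG UUG UCU AAA ACA — AUG at 7, stop UGA at 10 → 6 nt.
Frame 2: UCC CCA UGU GAA CAU GGU UGU CUA AAA — no AUG→stop ORF.
Frame 3: CCC CAU GUG AAC AUG GUU GUC UAA AAC — AUG at 15, stop UAA at 24 → 12 nt.
ORFs ≥ 2 codons: frame 1 7–12 (2 codons), frame 3 15–26 (4 codons). Count = 2.

2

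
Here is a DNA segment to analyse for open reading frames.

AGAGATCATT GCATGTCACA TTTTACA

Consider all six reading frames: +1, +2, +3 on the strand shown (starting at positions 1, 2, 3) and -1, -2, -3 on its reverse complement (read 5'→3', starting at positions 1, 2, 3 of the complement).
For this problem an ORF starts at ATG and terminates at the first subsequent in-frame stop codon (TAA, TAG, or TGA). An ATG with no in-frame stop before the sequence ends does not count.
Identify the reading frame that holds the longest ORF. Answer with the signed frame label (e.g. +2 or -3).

Reverse complement (5'→3'): TGTAAAATGTGACATGCAATGATCTCT
Frame +1: AGA GAT CAT TGC ATG TCA CAT TTT ACA — no ATG→stop ORF.
Frame +2: GAG ATC ATT GCA TGT CAC ATT TTA — no ATG→stop ORF.
Frame +3: AGA TCA TTG CAT GTC ACA TTT TAC — no ATG→stop ORF.
Frame -1: TGT AAA ATG TGA CAT GCA ATG ATC TCT — ATG at 7, stop TGA at 10 → 6 nt.
Frame -2: GTA AAA TGT GAC ATG CAA TGA TCT — ATG at 14, stop TGA at 20 → 9 nt.
Frame -3: TAA AAT GTG ACA TGC AAT GAT CTC — no ATG→stop ORF.
Longest ORF is 9 nt in frame -2 (positions 14–22).

-2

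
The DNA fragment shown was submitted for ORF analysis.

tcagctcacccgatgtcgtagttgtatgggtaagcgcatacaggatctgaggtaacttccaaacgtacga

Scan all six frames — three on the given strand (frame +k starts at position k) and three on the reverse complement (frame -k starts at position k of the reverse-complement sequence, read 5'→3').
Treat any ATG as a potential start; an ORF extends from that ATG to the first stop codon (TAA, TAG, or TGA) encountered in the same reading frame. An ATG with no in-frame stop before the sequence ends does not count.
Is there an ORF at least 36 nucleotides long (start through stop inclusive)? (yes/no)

yes

Reverse complement (5'→3'): TCGTACGTTTGGAAGTTACCTCAGATCCTGTATGCGCTTACCCATACAACTACGACATCGGGTGAGCTGA
Frame +1: TCA GCT CAC CCG ATG TCG TAG TTG TAT GGG TAA GCG CAT ACA GGA TCT GAG GTA ACT TCC AAA CGT ACG — ATG at 13, stop TAG at 19 → 9 nt.
Frame +2: CAG CTC ACC CGA TGT CGT AGT TGT ATG GGT AAG CGC ATA CAG GAT CTG AGG TAA CTT CCA AAC GTA CGA — ATG at 26, stop TAA at 53 → 30 nt.
Frame +3: AGC TCA CCC GAT GTC GTA GTT GTA TGG GTA AGC GCA TAC AGG ATC TGA GGT AAC TTC CAA ACG TAC — no ATG→stop ORF.
Frame -1: TCG TAC GTT TGG AAG TTA CCT CAG ATC CTG TAT GCG CTT ACC CAT ACA ACT ACG ACA TCG GGT GAG CTG — no ATG→stop ORF.
Frame -2: CGT ACG TTT GGA AGT TAC CTC AGA TCC TGT ATG CGC TTA CCC ATA CAA CTA CGA CAT CGG GTG AGC TGA — ATG at 32, stop TGA at 68 → 39 nt.
Frame -3: GTA CGT TTG GAA GTT ACC TCA GAT CCT GTA TGC GCT TAC CCA TAC AAC TAC GAC ATC GGG TGA GCT — no ATG→stop ORF.
Frame -2 has an ORF of 39 nucleotides (positions 32–70) ≥ 36, so yes.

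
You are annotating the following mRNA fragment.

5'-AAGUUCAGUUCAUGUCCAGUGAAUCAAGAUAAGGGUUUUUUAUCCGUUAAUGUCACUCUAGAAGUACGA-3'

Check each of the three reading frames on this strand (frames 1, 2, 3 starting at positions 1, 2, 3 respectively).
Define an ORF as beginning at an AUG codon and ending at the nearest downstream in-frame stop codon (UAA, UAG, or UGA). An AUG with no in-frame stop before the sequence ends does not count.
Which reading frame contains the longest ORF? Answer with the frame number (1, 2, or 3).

3

Frame 1: AAG UUC AGU UCA UGU CCA GUG AAU CAA GAU AAG GGU UUU UUA UCC GUU AAU GUC ACU CUA GAA GUA CGA — no AUG→stop ORF.
Frame 2: AGU UCA GUU CAU GUC CAG UGA AUC AAG AUA AGG GUU UUU UAU CCG UUA AUG UCA CUC UAG AAG UAC — AUG at 50, stop UAG at 59 → 12 nt.
Frame 3: GUU CAG UUC AUG UCC AGU GAA UCA AGA UAA GGG UUU UUU AUC CGU UAA UGU CAC UCU AGA AGU ACG — AUG at 12, stop UAA at 30 → 21 nt.
Longest ORF is 21 nt in frame 3 (positions 12–32).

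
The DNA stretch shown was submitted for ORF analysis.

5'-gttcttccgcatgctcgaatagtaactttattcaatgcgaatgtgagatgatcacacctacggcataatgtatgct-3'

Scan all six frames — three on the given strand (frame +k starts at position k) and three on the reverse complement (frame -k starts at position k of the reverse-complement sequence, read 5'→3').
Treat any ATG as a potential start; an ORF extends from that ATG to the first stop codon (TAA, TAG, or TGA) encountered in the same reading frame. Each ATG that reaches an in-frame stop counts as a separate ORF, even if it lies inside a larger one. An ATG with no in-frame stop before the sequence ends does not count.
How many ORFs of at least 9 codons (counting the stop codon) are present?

Reverse complement (5'→3'): AGCATACATTATGCCGTAGGTGTGATCATCTCACATTCGCATTGAATAAAGTTACTATTCGAGCATGCGGAAGAAC
Frame +1: GTT CTT CCG CAT GCT CGA ATA GTA ACT TTA TTC AAT GCG AAT GTG AGA TGA TCA CAC CTA CGG CAT AAT GTA TGC — no ATG→stop ORF.
Frame +2: TTC TTC CGC ATG CTC GAA TAG TAA CTT TAT TCA ATG CGA ATG TGA GAT GAT CAC ACC TAC GGC ATA ATG TAT GCT — ATG at 11, stop TAG at 20 → 12 nt; ATG at 35, stop TGA at 44 → 12 nt; ATG at 41, stop TGA at 44 → 6 nt.
Frame +3: TCT TCC GCA TGC TCG AAT AGT AAC TTT ATT CAA TGC GAA TGT GAG ATG ATC ACA CCT ACG GCA TAA TGT ATG — ATG at 48, stop TAA at 66 → 21 nt.
Frame -1: AGC ATA CAT TAT GCC GTA GGT GTG ATC ATC TCA CAT TCG CAT TGA ATA AAG TTA CTA TTC GAG CAT GCG GAA GAA — no ATG→stop ORF.
Frame -2: GCA TAC ATT ATG CCG TAG GTG TGA TCA TCT CAC ATT CGC ATT GAA TAA AGT TAC TAT TCG AGC ATG CGG AAG AAC — ATG at 11, stop TAG at 17 → 9 nt.
Frame -3: CAT ACA TTA TGC CGT AGG TGT GAT CAT CTC ACA TTC GCA TTG AAT AAA GTT ACT ATT CGA GCA TGC GGA AGA — no ATG→stop ORF.
No ORF reaches 9 codons. Count = 0.

0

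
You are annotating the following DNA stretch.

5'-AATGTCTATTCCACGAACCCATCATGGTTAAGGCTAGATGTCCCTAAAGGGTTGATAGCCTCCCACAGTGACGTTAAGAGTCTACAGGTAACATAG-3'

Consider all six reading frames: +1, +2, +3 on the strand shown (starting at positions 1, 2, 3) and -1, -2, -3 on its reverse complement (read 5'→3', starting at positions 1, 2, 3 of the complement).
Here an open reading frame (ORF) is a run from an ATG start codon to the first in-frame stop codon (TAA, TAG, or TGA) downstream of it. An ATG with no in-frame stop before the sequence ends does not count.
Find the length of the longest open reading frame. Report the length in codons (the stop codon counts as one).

Reverse complement (5'→3'): CTATGTTACCTGTAGACTCTTAACGTCACTGTGGGAGGCTATCAACCCTTTAGGGACATCTAGCCTTAACCATGATGGGTTCGTGGAATAGACATT
Frame +1: AAT GTC TAT TCC ACG AAC CCA TCA TGG TTA AGG CTA GAT GTC CCT AAA GGG TTG ATA GCC TCC CAC AGT GAC GTT AAG AGT CTA CAG GTA ACA TAG — no ATG→stop ORF.
Frame +2: ATG TCT ATT CCA CGA ACC CAT CAT GGT TAA GGC TAG ATG TCC CTA AAG GGT TGA TAG CCT CCC ACA GTG ACG TTA AGA GTC TAC AGG TAA CAT — ATG at 2, stop TAA at 29 → 30 nt; ATG at 38, stop TGA at 53 → 18 nt.
Frame +3: TGT CTA TTC CAC GAA CCC ATC ATG GTT AAG GCT AGA TGT CCC TAA AGG GTT GAT AGC CTC CCA CAG TGA CGT TAA GAG TCT ACA GGT AAC ATA — ATG at 24, stop TAA at 45 → 24 nt.
Frame -1: CTA TGT TAC CTG TAG ACT CTT AAC GTC ACT GTG GGA GGC TAT CAA CCC TTT AGG GAC ATC TAG CCT TAA CCA TGA TGG GTT CGT GGA ATA GAC ATT — no ATG→stop ORF.
Frame -2: TAT GTT ACC TGT AGA CTC TTA ACG TCA CTG TGG GAG GCT ATC AAC CCT TTA GGG ACA TCT AGC CTT AAC CAT GAT GGG TTC GTG GAA TAG ACA — no ATG→stop ORF.
Frame -3: ATG TTA CCT GTA GAC TCT TAA CGT CAC TGT GGG AGG CTA TCA ACC CTT TAG GGA CAT CTA GCC TTA ACC ATG ATG GGT TCG TGG AAT AGA CAT — ATG at 3, stop TAA at 21 → 21 nt.
Longest: frame +2, positions 2–31, 30 nt = 10 codons = 9 aa. → 10 codons.

10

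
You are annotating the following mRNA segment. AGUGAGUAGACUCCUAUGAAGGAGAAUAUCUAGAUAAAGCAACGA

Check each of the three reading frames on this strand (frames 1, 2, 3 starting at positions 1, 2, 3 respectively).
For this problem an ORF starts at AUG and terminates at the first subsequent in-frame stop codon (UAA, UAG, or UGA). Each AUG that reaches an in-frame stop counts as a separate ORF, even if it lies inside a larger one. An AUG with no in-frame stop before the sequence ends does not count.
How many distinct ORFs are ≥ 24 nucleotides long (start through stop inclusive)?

Frame 1: AGU GAG UAG ACU CCU AUG AAG GAG AAU AUC UAG AUA AAG CAA CGA — AUG at 16, stop UAG at 31 → 18 nt.
Frame 2: GUG AGU AGA CUC CUA UGA AGG AGA AUA UCU AGA UAA AGC AAC — no AUG→stop ORF.
Frame 3: UGA GUA GAC UCC UAU GAA GGA GAA UAU CUA GAU AAA GCA ACG — no AUG→stop ORF.
No ORF reaches 24 nucleotides. Count = 0.

0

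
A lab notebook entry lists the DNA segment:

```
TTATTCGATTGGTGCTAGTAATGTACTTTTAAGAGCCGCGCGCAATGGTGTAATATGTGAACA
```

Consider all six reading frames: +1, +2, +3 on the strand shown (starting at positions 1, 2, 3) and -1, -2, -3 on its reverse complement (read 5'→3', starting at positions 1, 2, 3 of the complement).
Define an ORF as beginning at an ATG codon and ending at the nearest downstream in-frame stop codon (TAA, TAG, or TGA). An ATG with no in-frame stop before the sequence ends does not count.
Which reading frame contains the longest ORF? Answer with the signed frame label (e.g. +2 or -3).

+3

Reverse complement (5'→3'): TGTTCACATATTACACCATTGCGCGCGGCTCTTAAAAGTACATTACTAGCACCAATCGAATAA
Frame +1: TTA TTC GAT TGG TGC TAG TAA TGT ACT TTT AAG AGC CGC GCG CAA TGG TGT AAT ATG TGA ACA — ATG at 55, stop TGA at 58 → 6 nt.
Frame +2: TAT TCG ATT GGT GCT AGT AAT GTA CTT TTA AGA GCC GCG CGC AAT GGT GTA ATA TGT GAA — no ATG→stop ORF.
Frame +3: ATT CGA TTG GTG CTA GTA ATG TAC TTT TAA GAG CCG CGC GCA ATG GTG TAA TAT GTG AAC — ATG at 21, stop TAA at 30 → 12 nt; ATG at 45, stop TAA at 51 → 9 nt.
Frame -1: TGT TCA CAT ATT ACA CCA TTG CGC GCG GCT CTT AAA AGT ACA TTA CTA GCA CCA ATC GAA TAA — no ATG→stop ORF.
Frame -2: GTT CAC ATA TTA CAC CAT TGC GCG CGG CTC TTA AAA GTA CAT TAC TAG CAC CAA TCG AAT — no ATG→stop ORF.
Frame -3: TTC ACA TAT TAC ACC ATT GCG CGC GGC TCT TAA AAG TAC ATT ACT AGC ACC AAT CGA ATA — no ATG→stop ORF.
Longest ORF is 12 nt in frame +3 (positions 21–32).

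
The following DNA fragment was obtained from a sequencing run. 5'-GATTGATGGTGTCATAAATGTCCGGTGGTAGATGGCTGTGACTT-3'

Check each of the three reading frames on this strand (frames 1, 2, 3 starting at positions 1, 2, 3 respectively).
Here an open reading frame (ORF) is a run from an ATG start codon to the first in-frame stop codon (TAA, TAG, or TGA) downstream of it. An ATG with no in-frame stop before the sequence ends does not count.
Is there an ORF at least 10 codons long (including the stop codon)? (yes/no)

Frame 1: GAT TGA TGG TGT CAT AAA TGT CCG GTG GTA GAT GGC TGT GAC — no ATG→stop ORF.
Frame 2: ATT GAT GGT GTC ATA AAT GTC CGG TGG TAG ATG GCT GTG ACT — no ATG→stop ORF.
Frame 3: TTG ATG GTG TCA TAA ATG TCC GGT GGT AGA TGG CTG TGA CTT — ATG at 6, stop TAA at 15 → 12 nt; ATG at 18, stop TGA at 39 → 24 nt.
Largest ORF found is 8 codons < 10, so no.

no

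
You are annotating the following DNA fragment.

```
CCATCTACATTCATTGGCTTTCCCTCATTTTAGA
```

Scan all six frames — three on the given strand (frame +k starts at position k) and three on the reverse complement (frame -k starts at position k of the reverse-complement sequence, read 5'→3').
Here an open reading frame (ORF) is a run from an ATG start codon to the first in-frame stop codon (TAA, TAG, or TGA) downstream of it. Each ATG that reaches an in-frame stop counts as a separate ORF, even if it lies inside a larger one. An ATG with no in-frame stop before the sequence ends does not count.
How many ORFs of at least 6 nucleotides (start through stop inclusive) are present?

Reverse complement (5'→3'): TCTAAAATGAGGGAAAGCCAATGAATGTAGATGG
Frame +1: CCA TCT ACA TTC ATT GGC TTT CCC TCA TTT TAG — no ATG→stop ORF.
Frame +2: CAT CTA CAT TCA TTG GCT TTC CCT CAT TTT AGA — no ATG→stop ORF.
Frame +3: ATC TAC ATT CAT TGG CTT TCC CTC ATT TTA — no ATG→stop ORF.
Frame -1: TCT AAA ATG AGG GAA AGC CAA TGA ATG TAG ATG — ATG at 7, stop TGA at 22 → 18 nt; ATG at 25, stop TAG at 28 → 6 nt.
Frame -2: CTA AAA TGA GGG AAA GCC AAT GAA TGT AGA TGG — no ATG→stop ORF.
Frame -3: TAA AAT GAG GGA AAG CCA ATG AAT GTA GAT — no ATG→stop ORF.
ORFs ≥ 6 nucleotides: frame -1 7–24 (18 nucleotides), frame -1 25–30 (6 nucleotides). Count = 2.

2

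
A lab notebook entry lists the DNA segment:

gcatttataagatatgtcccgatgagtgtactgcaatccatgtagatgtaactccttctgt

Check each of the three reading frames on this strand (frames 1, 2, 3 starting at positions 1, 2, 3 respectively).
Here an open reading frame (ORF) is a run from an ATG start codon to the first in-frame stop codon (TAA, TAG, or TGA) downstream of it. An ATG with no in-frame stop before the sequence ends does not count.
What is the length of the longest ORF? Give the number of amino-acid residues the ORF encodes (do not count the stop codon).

Frame 1: GCA TTT ATA AGA TAT GTC CCG ATG AGT GTA CTG CAA TCC ATG TAG ATG TAA CTC CTT CTG — ATG at 22, stop TAG at 43 → 24 nt; ATG at 40, stop TAG at 43 → 6 nt; ATG at 46, stop TAA at 49 → 6 nt.
Frame 2: CAT TTA TAA GAT ATG TCC CGA TGA GTG TAC TGC AAT CCA TGT AGA TGT AAC TCC TTC TGT — ATG at 14, stop TGA at 23 → 12 nt.
Frame 3: ATT TAT AAG ATA TGT CCC GAT GAG TGT ACT GCA ATC CAT GTA GAT GTA ACT CCT TCT — no ATG→stop ORF.
Longest: frame 1, positions 22–45, 24 nt = 8 codons = 7 aa. → 7 amino acids.

7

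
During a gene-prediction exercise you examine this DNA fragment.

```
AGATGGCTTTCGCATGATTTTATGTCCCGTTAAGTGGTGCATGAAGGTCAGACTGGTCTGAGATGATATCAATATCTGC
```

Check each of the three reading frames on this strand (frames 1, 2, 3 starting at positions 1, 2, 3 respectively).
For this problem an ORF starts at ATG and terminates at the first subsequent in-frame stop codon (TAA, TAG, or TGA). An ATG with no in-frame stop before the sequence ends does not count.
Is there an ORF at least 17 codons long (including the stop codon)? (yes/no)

no

Frame 1: AGA TGG CTT TCG CAT GAT TTT ATG TCC CGT TAA GTG GTG CAT GAA GGT CAG ACT GGT CTG AGA TGA TAT CAA TAT CTG — ATG at 22, stop TAA at 31 → 12 nt.
Frame 2: GAT GGC TTT CGC ATG ATT TTA TGT CCC GTT AAG TGG TGC ATG AAG GTC AGA CTG GTC TGA GAT GAT ATC AAT ATC TGC — ATG at 14, stop TGA at 59 → 48 nt; ATG at 41, stop TGA at 59 → 21 nt.
Frame 3: ATG GCT TTC GCA TGA TTT TAT GTC CCG TTA AGT GGT GCA TGA AGG TCA GAC TGG TCT GAG ATG ATA TCA ATA TCT — ATG at 3, stop TGA at 15 → 15 nt.
Largest ORF found is 16 codons < 17, so no.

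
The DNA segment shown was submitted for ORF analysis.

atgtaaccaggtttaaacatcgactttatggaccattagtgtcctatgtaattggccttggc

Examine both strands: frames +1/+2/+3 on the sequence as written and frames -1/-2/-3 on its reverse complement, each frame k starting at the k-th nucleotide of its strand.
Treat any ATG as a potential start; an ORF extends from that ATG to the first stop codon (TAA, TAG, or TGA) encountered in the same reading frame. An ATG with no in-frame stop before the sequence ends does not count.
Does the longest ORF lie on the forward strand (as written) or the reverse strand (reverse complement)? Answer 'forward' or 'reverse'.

reverse

Reverse complement (5'→3'): GCCAAGGCCAATTACATAGGACACTAATGGTCCATAAAGTCGATGTTTAAACCTGGTTACAT
Frame +1: ATG TAA CCA GGT TTA AAC ATC GAC TTT ATG GAC CAT TAG TGT CCT ATG TAA TTG GCC TTG — ATG at 1, stop TAA at 4 → 6 nt; ATG at 28, stop TAG at 37 → 12 nt; ATG at 46, stop TAA at 49 → 6 nt.
Frame +2: TGT AAC CAG GTT TAA ACA TCG ACT TTA TGG ACC ATT AGT GTC CTA TGT AAT TGG CCT TGG — no ATG→stop ORF.
Frame +3: GTA ACC AGG TTT AAA CAT CGA CTT TAT GGA CCA TTA GTG TCC TAT GTA ATT GGC CTT GGC — no ATG→stop ORF.
Frame -1: GCC AAG GCC AAT TAC ATA GGA CAC TAA TGG TCC ATA AAG TCG ATG TTT AAA CCT GGT TAC — no ATG→stop ORF.
Frame -2: CCA AGG CCA ATT ACA TAG GAC ACT AAT GGT CCA TAA AGT CGA TGT TTA AAC CTG GTT ACA — no ATG→stop ORF.
Frame -3: CAA GGC CAA TTA CAT AGG ACA CTA ATG GTC CAT AAA GTC GAT GTT TAA ACC TGG TTA CAT — ATG at 27, stop TAA at 48 → 24 nt.
Forward-strand max 12 nt; reverse-strand max 24 nt. The reverse strand has the longer ORF.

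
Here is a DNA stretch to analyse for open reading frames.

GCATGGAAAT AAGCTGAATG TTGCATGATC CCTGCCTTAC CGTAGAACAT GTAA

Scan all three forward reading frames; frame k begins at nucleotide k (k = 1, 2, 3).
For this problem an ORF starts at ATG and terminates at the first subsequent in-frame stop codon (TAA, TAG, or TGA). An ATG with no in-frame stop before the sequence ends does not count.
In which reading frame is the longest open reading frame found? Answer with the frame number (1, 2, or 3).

Frame 1: GCA TGG AAA TAA GCT GAA TGT TGC ATG ATC CCT GCC TTA CCG TAG AAC ATG TAA — ATG at 25, stop TAG at 43 → 21 nt; ATG at 49, stop TAA at 52 → 6 nt.
Frame 2: CAT GGA AAT AAG CTG AAT GTT GCA TGA TCC CTG CCT TAC CGT AGA ACA TGT — no ATG→stop ORF.
Frame 3: ATG GAA ATA AGC TGA ATG TTG CAT GAT CCC TGC CTT ACC GTA GAA CAT GTA — ATG at 3, stop TGA at 15 → 15 nt.
Longest ORF is 21 nt in frame 1 (positions 25–45).

1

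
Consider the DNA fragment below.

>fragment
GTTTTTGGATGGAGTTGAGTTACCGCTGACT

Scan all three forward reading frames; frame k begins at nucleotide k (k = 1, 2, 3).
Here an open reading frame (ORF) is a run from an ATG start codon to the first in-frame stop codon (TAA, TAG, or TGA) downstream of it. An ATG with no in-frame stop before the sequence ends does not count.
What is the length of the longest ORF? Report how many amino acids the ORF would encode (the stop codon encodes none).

6

Frame 1: GTT TTT GGA TGG AGT TGA GTT ACC GCT GAC — no ATG→stop ORF.
Frame 2: TTT TTG GAT GGA GTT GAG TTA CCG CTG ACT — no ATG→stop ORF.
Frame 3: TTT TGG ATG GAG TTG AGT TAC CGC TGA — ATG at 9, stop TGA at 27 → 21 nt.
Longest: frame 3, positions 9–29, 21 nt = 7 codons = 6 aa. → 6 amino acids.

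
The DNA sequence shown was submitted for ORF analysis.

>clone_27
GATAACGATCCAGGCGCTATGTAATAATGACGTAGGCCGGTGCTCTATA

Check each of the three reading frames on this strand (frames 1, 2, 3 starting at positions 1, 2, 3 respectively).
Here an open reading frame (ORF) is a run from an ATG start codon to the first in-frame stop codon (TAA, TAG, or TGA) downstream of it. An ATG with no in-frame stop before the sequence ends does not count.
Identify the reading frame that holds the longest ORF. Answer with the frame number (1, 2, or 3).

3

Frame 1: GAT AAC GAT CCA GGC GCT ATG TAA TAA TGA CGT AGG CCG GTG CTC TAT — ATG at 19, stop TAA at 22 → 6 nt.
Frame 2: ATA ACG ATC CAG GCG CTA TGT AAT AAT GAC GTA GGC CGG TGC TCT ATA — no ATG→stop ORF.
Frame 3: TAA CGA TCC AGG CGC TAT GTA ATA ATG ACG TAG GCC GGT GCT CTA — ATG at 27, stop TAG at 33 → 9 nt.
Longest ORF is 9 nt in frame 3 (positions 27–35).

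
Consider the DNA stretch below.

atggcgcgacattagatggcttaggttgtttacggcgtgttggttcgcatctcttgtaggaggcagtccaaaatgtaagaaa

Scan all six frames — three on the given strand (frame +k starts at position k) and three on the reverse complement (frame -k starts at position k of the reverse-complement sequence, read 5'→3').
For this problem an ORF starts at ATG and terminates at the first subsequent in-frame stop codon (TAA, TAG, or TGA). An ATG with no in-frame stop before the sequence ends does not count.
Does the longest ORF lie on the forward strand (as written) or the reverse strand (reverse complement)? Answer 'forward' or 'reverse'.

reverse

Reverse complement (5'→3'): TTTCTTACATTTTGGACTGCCTCCTACAAGAGATGCGAACCAACACGCCGTAAACAACCTAAGCCATCTAATGTCGCGCCAT
Frame +1: ATG GCG CGA CAT TAG ATG GCT TAG GTT GTT TAC GGC GTG TTG GTT CGC ATC TCT TGT AGG AGG CAG TCC AAA ATG TAA GAA — ATG at 1, stop TAG at 13 → 15 nt; ATG at 16, stop TAG at 22 → 9 nt; ATG at 73, stop TAA at 76 → 6 nt.
Frame +2: TGG CGC GAC ATT AGA TGG CTT AGG TTG TTT ACG GCG TGT TGG TTC GCA TCT CTT GTA GGA GGC AGT CCA AAA TGT AAG AAA — no ATG→stop ORF.
Frame +3: GGC GCG ACA TTA GAT GGC TTA GGT TGT TTA CGG CGT GTT GGT TCG CAT CTC TTG TAG GAG GCA GTC CAA AAT GTA AGA — no ATG→stop ORF.
Frame -1: TTT CTT ACA TTT TGG ACT GCC TCC TAC AAG AGA TGC GAA CCA ACA CGC CGT AAA CAA CCT AAG CCA TCT AAT GTC GCG CCA — no ATG→stop ORF.
Frame -2: TTC TTA CAT TTT GGA CTG CCT CCT ACA AGA GAT GCG AAC CAA CAC GCC GTA AAC AAC CTA AGC CAT CTA ATG TCG CGC CAT — no ATG→stop ORF.
Frame -3: TCT TAC ATT TTG GAC TGC CTC CTA CAA GAG ATG CGA ACC AAC ACG CCG TAA ACA ACC TAA GCC ATC TAA TGT CGC GCC — ATG at 33, stop TAA at 51 → 21 nt.
Forward-strand max 15 nt; reverse-strand max 21 nt. The reverse strand has the longer ORF.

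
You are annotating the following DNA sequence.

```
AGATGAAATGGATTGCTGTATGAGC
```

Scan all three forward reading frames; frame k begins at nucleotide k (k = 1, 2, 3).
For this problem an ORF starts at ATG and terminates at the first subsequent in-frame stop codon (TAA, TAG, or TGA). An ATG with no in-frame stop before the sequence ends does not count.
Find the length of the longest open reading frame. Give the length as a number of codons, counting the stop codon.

7

Frame 1: AGA TGA AAT GGA TTG CTG TAT GAG — no ATG→stop ORF.
Frame 2: GAT GAA ATG GAT TGC TGT ATG AGC — no ATG→stop ORF.
Frame 3: ATG AAA TGG ATT GCT GTA TGA — ATG at 3, stop TGA at 21 → 21 nt.
Longest: frame 3, positions 3–23, 21 nt = 7 codons = 6 aa. → 7 codons.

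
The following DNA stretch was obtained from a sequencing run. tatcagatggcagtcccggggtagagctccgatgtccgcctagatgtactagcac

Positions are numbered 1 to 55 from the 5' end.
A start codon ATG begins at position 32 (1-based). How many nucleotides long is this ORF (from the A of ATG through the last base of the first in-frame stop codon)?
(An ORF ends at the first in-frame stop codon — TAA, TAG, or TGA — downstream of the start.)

12

Codons from position 32: ATG (32–34), TCC (35–37), GCC (38–40), TAG (41–43).
TAG is the first in-frame stop; ORF spans 32–43, 12 nucleotides.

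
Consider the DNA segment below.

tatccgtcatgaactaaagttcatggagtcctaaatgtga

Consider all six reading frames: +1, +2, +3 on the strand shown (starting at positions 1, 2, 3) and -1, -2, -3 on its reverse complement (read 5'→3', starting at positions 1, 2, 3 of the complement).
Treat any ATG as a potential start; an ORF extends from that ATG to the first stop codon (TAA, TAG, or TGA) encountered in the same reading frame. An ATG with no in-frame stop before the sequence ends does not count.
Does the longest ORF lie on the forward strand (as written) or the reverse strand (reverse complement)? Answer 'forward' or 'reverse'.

Reverse complement (5'→3'): TCACATTTAGGACTCCATGAACTTTAGTTCATGACGGATA
Frame +1: TAT CCG TCA TGA ACT AAA GTT CAT GGA GTC CTA AAT GTG — no ATG→stop ORF.
Frame +2: ATC CGT CAT GAA CTA AAG TTC ATG GAG TCC TAA ATG TGA — ATG at 23, stop TAA at 32 → 12 nt; ATG at 35, stop TGA at 38 → 6 nt.
Frame +3: TCC GTC ATG AAC TAA AGT TCA TGG AGT CCT AAA TGT — ATG at 9, stop TAA at 15 → 9 nt.
Frame -1: TCA CAT TTA GGA CTC CAT GAA CTT TAG TTC ATG ACG GAT — no ATG→stop ORF.
Frame -2: CAC ATT TAG GAC TCC ATG AAC TTT AGT TCA TGA CGG ATA — ATG at 17, stop TGA at 32 → 18 nt.
Frame -3: ACA TTT AGG ACT CCA TGA ACT TTA GTT CAT GAC GGA — no ATG→stop ORF.
Forward-strand max 12 nt; reverse-strand max 18 nt. The reverse strand has the longer ORF.

reverse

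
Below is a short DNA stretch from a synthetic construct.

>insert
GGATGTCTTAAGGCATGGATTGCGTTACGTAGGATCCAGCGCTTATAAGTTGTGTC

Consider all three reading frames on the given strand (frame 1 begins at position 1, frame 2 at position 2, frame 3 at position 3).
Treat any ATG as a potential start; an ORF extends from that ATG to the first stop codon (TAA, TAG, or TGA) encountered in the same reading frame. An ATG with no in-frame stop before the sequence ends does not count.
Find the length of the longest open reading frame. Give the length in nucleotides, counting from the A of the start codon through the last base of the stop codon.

18

Frame 1: GGA TGT CTT AAG GCA TGG ATT GCG TTA CGT AGG ATC CAG CGC TTA TAA GTT GTG — no ATG→stop ORF.
Frame 2: GAT GTC TTA AGG CAT GGA TTG CGT TAC GTA GGA TCC AGC GCT TAT AAG TTG TGT — no ATG→stop ORF.
Frame 3: ATG TCT TAA GGC ATG GAT TGC GTT ACG TAG GAT CCA GCG CTT ATA AGT TGT GTC — ATG at 3, stop TAA at 9 → 9 nt; ATG at 15, stop TAG at 30 → 18 nt.
Longest: frame 3, positions 15–32, 18 nt = 6 codons = 5 aa. → 18 nucleotides.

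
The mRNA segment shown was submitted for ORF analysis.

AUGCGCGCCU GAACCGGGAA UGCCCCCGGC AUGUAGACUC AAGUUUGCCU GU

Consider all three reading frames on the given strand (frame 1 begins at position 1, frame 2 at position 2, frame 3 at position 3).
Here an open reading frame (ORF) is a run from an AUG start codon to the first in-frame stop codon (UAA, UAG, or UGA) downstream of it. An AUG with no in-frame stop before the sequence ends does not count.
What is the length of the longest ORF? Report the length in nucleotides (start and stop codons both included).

Frame 1: AUG CGC GCC UGA ACC GGG AAU GCC CCC GGC AUG UAG ACU CAA GUU UGC CUG — AUG at 1, stop UGA at 10 → 12 nt; AUG at 31, stop UAG at 34 → 6 nt.
Frame 2: UGC GCG CCU GAA CCG GGA AUG CCC CCG GCA UGU AGA CUC AAG UUU GCC UGU — no AUG→stop ORF.
Frame 3: GCG CGC CUG AAC CGG GAA UGC CCC CGG CAU GUA GAC UCA AGU UUG CCU — no AUG→stop ORF.
Longest: frame 1, positions 1–12, 12 nt = 4 codons = 3 aa. → 12 nucleotides.

12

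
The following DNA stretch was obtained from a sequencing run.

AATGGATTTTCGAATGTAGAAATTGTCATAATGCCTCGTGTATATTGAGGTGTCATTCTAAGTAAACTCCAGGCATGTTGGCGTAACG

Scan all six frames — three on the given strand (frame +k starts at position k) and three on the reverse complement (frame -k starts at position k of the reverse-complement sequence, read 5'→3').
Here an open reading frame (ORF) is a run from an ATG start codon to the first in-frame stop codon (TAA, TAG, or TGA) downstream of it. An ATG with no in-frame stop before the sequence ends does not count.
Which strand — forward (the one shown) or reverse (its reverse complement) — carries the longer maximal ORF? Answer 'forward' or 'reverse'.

Reverse complement (5'→3'): CGTTACGCCAACATGCCTGGAGTTTACTTAGAATGACACCTCAATATACACGAGGCATTATGACAATTTCTACATTCGAAAATCCATT
Frame +1: AAT GGA TTT TCG AAT GTA GAA ATT GTC ATA ATG CCT CGT GTA TAT TGA GGT GTC ATT CTA AGT AAA CTC CAG GCA TGT TGG CGT AAC — ATG at 31, stop TGA at 46 → 18 nt.
Frame +2: ATG GAT TTT CGA ATG TAG AAA TTG TCA TAA TGC CTC GTG TAT ATT GAG GTG TCA TTC TAA GTA AAC TCC AGG CAT GTT GGC GTA ACG — ATG at 2, stop TAG at 17 → 18 nt; ATG at 14, stop TAG at 17 → 6 nt.
Frame +3: TGG ATT TTC GAA TGT AGA AAT TGT CAT AAT GCC TCG TGT ATA TTG AGG TGT CAT TCT AAG TAA ACT CCA GGC ATG TTG GCG TAA — ATG at 75, stop TAA at 84 → 12 nt.
Frame -1: CGT TAC GCC AAC ATG CCT GGA GTT TAC TTA GAA TGA CAC CTC AAT ATA CAC GAG GCA TTA TGA CAA TTT CTA CAT TCG AAA ATC CAT — ATG at 13, stop TGA at 34 → 24 nt.
Frame -2: GTT ACG CCA ACA TGC CTG GAG TTT ACT TAG AAT GAC ACC TCA ATA TAC ACG AGG CAT TAT GAC AAT TTC TAC ATT CGA AAA TCC ATT — no ATG→stop ORF.
Frame -3: TTA CGC CAA CAT GCC TGG AGT TTA CTT AGA ATG ACA CCT CAA TAT ACA CGA GGC ATT ATG ACA ATT TCT ACA TTC GAA AAT CCA — no ATG→stop ORF.
Forward-strand max 18 nt; reverse-strand max 24 nt. The reverse strand has the longer ORF.

reverse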